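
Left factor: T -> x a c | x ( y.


Common prefix: 'x'
Factored: T -> x T', T' -> a c | ( y


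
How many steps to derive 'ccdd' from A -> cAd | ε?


Derivation: A => cAd => ccAdd => ccdd
Steps: 3


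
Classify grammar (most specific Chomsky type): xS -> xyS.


LHS has context (more than one symbol) and |LHS| ≤ |RHS|
Classification: Type 1 (Context-Sensitive)


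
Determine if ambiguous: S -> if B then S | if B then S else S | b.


dangling else: 'if B then if B then b else b' parses two ways
Ambiguous


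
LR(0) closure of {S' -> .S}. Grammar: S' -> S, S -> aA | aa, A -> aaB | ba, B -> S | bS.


Start: S' -> .S
For each item with dot before a nonterminal B, add B -> .γ for every B-production
Closure: [S' -> .S, S -> .aA, S -> .aa]


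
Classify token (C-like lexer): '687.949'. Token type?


Pattern: digits with a decimal point
Type: FLOAT_LITERAL


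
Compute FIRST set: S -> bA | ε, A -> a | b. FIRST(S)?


Per alternative of S: FIRST(bA) = {b}; FIRST(ε) = {ε}
FIRST(S) = {b, ε}


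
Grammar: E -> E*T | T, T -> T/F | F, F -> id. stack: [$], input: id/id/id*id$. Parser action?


no handle on stack; shift 'id'
Action: shift


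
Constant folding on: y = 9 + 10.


9 + 10 = 19 at compile time
Optimized: y = 19


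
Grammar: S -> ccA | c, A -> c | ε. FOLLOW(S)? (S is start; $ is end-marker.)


$ ∈ FOLLOW(S). For each A -> αBβ: add FIRST(β)\{ε} to FOLLOW(B); if β nullable, add FOLLOW(A).
FOLLOW(S) = {$}


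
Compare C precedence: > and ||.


'>' is relational (level 7); '||' is logical OR (level 1)
Higher level binds tighter
'>' has higher precedence than '||'


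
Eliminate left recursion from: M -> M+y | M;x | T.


Left-recursive alternatives: M+y, M;x; non-recursive: T
Introduce M': M -> TM', M' -> +yM' | ;xM' | ε


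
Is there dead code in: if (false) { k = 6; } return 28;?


condition is constant false, so the whole block is unreachable
Dead: 'if (false) { k = 6; }'


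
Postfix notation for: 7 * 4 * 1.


Left to right (same or higher precedence on left)
Postfix: 7 4 * 1 *


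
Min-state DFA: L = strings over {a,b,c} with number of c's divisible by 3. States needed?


Track (count of c) mod 3: states 0..2, accept at 0
Minimal DFA: 3 states


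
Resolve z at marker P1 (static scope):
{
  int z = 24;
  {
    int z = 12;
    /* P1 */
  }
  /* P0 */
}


z declared in the same block as P1
z = 12


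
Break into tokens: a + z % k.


Scan left to right, longest-match per lexeme
Tokens: ID(a), OP(+), ID(z), OP(%), ID(k)


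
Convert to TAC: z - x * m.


Break into single-operator statements:
t1 = x * m
t2 = z - t1


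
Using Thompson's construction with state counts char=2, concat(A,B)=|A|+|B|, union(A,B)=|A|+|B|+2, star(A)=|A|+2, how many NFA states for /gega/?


Syntax tree has 4 char leaf(s), 0 union(s), 0 star(s)
chars contribute 4×2 = 8; each union adds +2; each star adds +2
Total: 8 + 0 + 0 = 8 states


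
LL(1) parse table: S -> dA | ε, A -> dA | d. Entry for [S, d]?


For [S, d]: 'd' ∈ FIRST(dA)
Entry: S -> dA


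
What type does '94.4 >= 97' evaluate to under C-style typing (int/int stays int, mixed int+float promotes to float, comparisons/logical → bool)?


Operand types: float >= int
Rule: comparison yields bool
Result type: bool


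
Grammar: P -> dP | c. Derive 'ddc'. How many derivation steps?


Derivation: P => dP => ddP => ddc
Steps: 3


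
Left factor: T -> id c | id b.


Common prefix: 'id'
Factored: T -> id T', T' -> c | b


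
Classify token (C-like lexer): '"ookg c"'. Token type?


Pattern: double-quoted sequence
Type: STRING_LITERAL


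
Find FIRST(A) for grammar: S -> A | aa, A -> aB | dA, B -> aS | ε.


Per alternative of A: FIRST(aB) = {a}; FIRST(dA) = {d}
FIRST(A) = {a, d}


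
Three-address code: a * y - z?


Break into single-operator statements:
t1 = a * y
t2 = t1 - z


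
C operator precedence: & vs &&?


'&' is bitwise AND (level 5); '&&' is logical AND (level 2)
Higher level binds tighter
'&' has higher precedence than '&&'


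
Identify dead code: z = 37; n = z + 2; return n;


z is read by n's definition; n is returned
No dead code


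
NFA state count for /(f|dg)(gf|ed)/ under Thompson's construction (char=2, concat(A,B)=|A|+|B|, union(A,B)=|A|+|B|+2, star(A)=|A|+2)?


Syntax tree has 7 char leaf(s), 2 union(s), 0 star(s)
chars contribute 7×2 = 14; each union adds +2; each star adds +2
Total: 14 + 4 + 0 = 18 states


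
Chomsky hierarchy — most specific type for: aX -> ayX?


LHS has context (more than one symbol) and |LHS| ≤ |RHS|
Classification: Type 1 (Context-Sensitive)


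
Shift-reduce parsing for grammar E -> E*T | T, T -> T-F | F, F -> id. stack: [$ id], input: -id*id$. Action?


'id' on top is the handle for F -> id
Action: reduce (F -> id)


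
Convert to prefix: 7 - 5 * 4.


'*' binds tighter: tree is (- 7 (* 5 4))
Prefix: - 7 * 5 4


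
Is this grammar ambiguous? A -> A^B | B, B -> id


precedence layered via separate nonterminal B: deterministic
Unambiguous


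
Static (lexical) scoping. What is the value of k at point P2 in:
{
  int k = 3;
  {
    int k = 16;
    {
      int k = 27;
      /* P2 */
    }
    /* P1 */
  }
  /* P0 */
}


k declared in the same block as P2
k = 27


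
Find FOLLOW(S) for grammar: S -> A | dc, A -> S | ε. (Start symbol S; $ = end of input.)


$ ∈ FOLLOW(S). For each A -> αBβ: add FIRST(β)\{ε} to FOLLOW(B); if β nullable, add FOLLOW(A).
FOLLOW(S) = {$}


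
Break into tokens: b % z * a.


Scan left to right, longest-match per lexeme
Tokens: ID(b), OP(%), ID(z), OP(*), ID(a)


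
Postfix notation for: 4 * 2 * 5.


Left to right (same or higher precedence on left)
Postfix: 4 2 * 5 *


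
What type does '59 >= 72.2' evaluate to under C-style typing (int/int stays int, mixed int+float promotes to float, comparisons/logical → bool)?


Operand types: int >= float
Rule: comparison yields bool
Result type: bool


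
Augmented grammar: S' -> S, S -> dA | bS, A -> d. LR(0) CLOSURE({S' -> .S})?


Start: S' -> .S
For each item with dot before a nonterminal B, add B -> .γ for every B-production
Closure: [S' -> .S, S -> .dA, S -> .bS]


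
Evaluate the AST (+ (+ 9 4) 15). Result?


Evaluate inner: (+ 9 4) = 13
Evaluate root: (+ 13 15) = 28
Result: 28


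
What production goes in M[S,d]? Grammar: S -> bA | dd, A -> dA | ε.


For [S, d]: 'd' ∈ FIRST(dd)
Entry: S -> dd


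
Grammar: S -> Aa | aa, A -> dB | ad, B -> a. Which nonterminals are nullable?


A nonterminal is nullable iff some alternative derives ε (directly, or every symbol in it is nullable)
Nullable: {}


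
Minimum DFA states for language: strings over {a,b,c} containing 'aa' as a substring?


KMP-style automaton: 2 progress states + 1 absorbing accept = 3
Minimal DFA: 3 states


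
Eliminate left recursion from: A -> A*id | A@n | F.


Left-recursive alternatives: A*id, A@n; non-recursive: F
Introduce A': A -> FA', A' -> *idA' | @nA' | ε


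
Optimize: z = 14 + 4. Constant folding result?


14 + 4 = 18 at compile time
Optimized: z = 18


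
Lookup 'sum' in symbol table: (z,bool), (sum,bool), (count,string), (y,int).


Lookup 'sum' → type bool


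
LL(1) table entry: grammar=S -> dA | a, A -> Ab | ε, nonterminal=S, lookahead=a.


For [S, a]: 'a' ∈ FIRST(a)
Entry: S -> a


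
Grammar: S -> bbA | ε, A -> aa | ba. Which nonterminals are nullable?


A nonterminal is nullable iff some alternative derives ε (directly, or every symbol in it is nullable)
Nullable: {S}


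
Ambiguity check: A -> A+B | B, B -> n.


precedence layered via separate nonterminal B: deterministic
Unambiguous


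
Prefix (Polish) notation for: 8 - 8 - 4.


left-to-right (same/higher precedence on left): tree is (- (- 8 8) 4)
Prefix: - - 8 8 4


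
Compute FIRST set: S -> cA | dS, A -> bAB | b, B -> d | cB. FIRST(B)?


Per alternative of B: FIRST(d) = {d}; FIRST(cB) = {c}
FIRST(B) = {c, d}


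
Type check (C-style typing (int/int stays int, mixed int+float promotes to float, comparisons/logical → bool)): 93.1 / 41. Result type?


Operand types: float / int
Rule: mixed int/float promotes to float; int/int stays int
Result type: float


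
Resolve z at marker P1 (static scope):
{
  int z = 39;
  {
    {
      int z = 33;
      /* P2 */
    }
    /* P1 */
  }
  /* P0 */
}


P1's block does not declare z; resolves to the enclosing declaration at depth 0
z = 39


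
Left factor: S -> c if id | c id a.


Common prefix: 'c'
Factored: S -> c S', S' -> if id | id a


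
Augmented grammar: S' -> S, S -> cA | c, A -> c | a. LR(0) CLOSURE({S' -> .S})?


Start: S' -> .S
For each item with dot before a nonterminal B, add B -> .γ for every B-production
Closure: [S' -> .S, S -> .cA, S -> .c]


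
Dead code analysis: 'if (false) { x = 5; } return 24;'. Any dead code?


condition is constant false, so the whole block is unreachable
Dead: 'if (false) { x = 5; }'


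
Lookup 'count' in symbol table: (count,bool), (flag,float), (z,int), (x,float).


Lookup 'count' → type bool


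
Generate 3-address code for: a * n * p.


Break into single-operator statements:
t1 = a * n
t2 = t1 * p


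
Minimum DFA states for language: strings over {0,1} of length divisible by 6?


Track length mod 6: states 0..5, accept at 0
Minimal DFA: 6 states


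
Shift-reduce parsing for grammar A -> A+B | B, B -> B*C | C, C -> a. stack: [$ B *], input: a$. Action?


no handle; shift 'a'
Action: shift


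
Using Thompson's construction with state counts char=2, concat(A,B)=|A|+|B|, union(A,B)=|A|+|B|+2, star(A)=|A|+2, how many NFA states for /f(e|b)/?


Syntax tree has 3 char leaf(s), 1 union(s), 0 star(s)
chars contribute 3×2 = 6; each union adds +2; each star adds +2
Total: 6 + 2 + 0 = 8 states


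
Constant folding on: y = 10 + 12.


10 + 12 = 22 at compile time
Optimized: y = 22


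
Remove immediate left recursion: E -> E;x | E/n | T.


Left-recursive alternatives: E;x, E/n; non-recursive: T
Introduce E': E -> TE', E' -> ;xE' | /nE' | ε


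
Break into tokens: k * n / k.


Scan left to right, longest-match per lexeme
Tokens: ID(k), OP(*), ID(n), OP(/), ID(k)


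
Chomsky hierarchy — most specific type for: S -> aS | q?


Right-linear: every RHS is a terminal or a terminal followed by one nonterminal
Classification: Type 3 (Regular)


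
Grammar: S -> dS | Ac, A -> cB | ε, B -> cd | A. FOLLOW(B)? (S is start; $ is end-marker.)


$ ∈ FOLLOW(S). For each A -> αBβ: add FIRST(β)\{ε} to FOLLOW(B); if β nullable, add FOLLOW(A).
FOLLOW(B) = {c}


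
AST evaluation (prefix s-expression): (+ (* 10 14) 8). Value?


Evaluate inner: (* 10 14) = 140
Evaluate root: (+ 140 8) = 148
Result: 148


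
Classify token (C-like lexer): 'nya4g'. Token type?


Pattern: letter/underscore followed by alphanumerics, not a keyword
Type: IDENTIFIER


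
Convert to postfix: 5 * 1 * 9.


Left to right (same or higher precedence on left)
Postfix: 5 1 * 9 *


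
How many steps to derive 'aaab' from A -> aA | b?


Derivation: A => aA => aaA => aaaA => aaab
Steps: 4


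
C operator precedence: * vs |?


'*' is multiplicative (level 10); '|' is bitwise OR (level 3)
Higher level binds tighter
'*' has higher precedence than '|'


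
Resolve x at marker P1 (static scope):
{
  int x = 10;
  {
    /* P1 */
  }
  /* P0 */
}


P1's block does not declare x; resolves to the enclosing declaration at depth 0
x = 10


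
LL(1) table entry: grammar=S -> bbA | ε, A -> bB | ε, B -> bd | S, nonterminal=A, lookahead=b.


For [A, b]: 'b' ∈ FIRST(bB)
Entry: A -> bB


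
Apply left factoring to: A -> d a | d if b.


Common prefix: 'd'
Factored: A -> d A', A' -> a | if b


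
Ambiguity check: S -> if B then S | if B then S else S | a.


dangling else: 'if B then if B then a else a' parses two ways
Ambiguous


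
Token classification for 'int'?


Pattern: reserved word
Type: KEYWORD


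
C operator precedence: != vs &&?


'!=' is equality (level 6); '&&' is logical AND (level 2)
Higher level binds tighter
'!=' has higher precedence than '&&'


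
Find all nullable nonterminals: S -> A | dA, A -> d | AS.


A nonterminal is nullable iff some alternative derives ε (directly, or every symbol in it is nullable)
Nullable: {}


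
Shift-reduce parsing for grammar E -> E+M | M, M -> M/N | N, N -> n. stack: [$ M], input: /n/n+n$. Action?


shift '/' to continue M -> M/N
Action: shift


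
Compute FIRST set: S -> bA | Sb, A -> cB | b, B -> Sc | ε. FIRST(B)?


Per alternative of B: FIRST(Sc) = {b}; FIRST(ε) = {ε}
FIRST(B) = {b, ε}


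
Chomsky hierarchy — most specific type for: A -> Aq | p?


Left-linear: every RHS is a terminal or one nonterminal followed by a terminal
Classification: Type 3 (Regular)


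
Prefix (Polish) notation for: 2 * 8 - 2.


left-to-right (same/higher precedence on left): tree is (- (* 2 8) 2)
Prefix: - * 2 8 2


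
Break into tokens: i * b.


Scan left to right, longest-match per lexeme
Tokens: ID(i), OP(*), ID(b)


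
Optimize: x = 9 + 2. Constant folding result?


9 + 2 = 11 at compile time
Optimized: x = 11


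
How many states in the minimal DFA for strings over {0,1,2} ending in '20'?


Track the longest suffix of input matching a prefix of '20': 3 classes (prefixes of length 0..2)
Minimal DFA: 3 states


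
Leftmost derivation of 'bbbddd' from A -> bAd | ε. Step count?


Derivation: A => bAd => bbAdd => bbbAddd => bbbddd
Steps: 4


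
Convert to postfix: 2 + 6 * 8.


* has higher precedence, evaluate 6*8 first
Postfix: 2 6 8 * +


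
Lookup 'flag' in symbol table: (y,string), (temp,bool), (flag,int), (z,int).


Lookup 'flag' → type int


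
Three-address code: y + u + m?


Break into single-operator statements:
t1 = y + u
t2 = t1 + m


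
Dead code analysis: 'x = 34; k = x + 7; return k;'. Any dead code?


x is read by k's definition; k is returned
No dead code


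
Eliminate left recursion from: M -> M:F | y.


Left-recursive alternatives: M:F; non-recursive: y
Introduce M': M -> yM', M' -> :FM' | ε


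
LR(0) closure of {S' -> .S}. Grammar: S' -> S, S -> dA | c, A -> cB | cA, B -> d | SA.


Start: S' -> .S
For each item with dot before a nonterminal B, add B -> .γ for every B-production
Closure: [S' -> .S, S -> .dA, S -> .c]


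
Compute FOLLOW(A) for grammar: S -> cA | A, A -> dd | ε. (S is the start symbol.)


$ ∈ FOLLOW(S). For each A -> αBβ: add FIRST(β)\{ε} to FOLLOW(B); if β nullable, add FOLLOW(A).
FOLLOW(A) = {$}


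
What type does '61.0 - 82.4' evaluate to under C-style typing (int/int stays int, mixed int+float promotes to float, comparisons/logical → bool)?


Operand types: float - float
Rule: mixed int/float promotes to float; int/int stays int
Result type: float


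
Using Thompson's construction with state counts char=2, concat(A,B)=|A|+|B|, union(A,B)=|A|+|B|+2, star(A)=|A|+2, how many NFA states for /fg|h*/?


Syntax tree has 3 char leaf(s), 1 union(s), 1 star(s)
chars contribute 3×2 = 6; each union adds +2; each star adds +2
Total: 6 + 2 + 2 = 10 states


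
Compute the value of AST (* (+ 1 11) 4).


Evaluate inner: (+ 1 11) = 12
Evaluate root: (* 12 4) = 48
Result: 48


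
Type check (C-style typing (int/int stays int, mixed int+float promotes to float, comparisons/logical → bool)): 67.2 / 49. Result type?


Operand types: float / int
Rule: mixed int/float promotes to float; int/int stays int
Result type: float


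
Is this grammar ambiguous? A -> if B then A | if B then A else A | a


dangling else: 'if B then if B then a else a' parses two ways
Ambiguous


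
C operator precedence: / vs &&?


'/' is multiplicative (level 10); '&&' is logical AND (level 2)
Higher level binds tighter
'/' has higher precedence than '&&'


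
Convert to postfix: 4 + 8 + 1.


Left to right (same or higher precedence on left)
Postfix: 4 8 + 1 +


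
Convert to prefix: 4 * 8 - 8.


left-to-right (same/higher precedence on left): tree is (- (* 4 8) 8)
Prefix: - * 4 8 8


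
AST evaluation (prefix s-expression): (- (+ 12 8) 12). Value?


Evaluate inner: (+ 12 8) = 20
Evaluate root: (- 20 12) = 8
Result: 8


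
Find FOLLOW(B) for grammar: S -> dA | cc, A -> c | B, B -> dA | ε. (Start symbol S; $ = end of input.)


$ ∈ FOLLOW(S). For each A -> αBβ: add FIRST(β)\{ε} to FOLLOW(B); if β nullable, add FOLLOW(A).
FOLLOW(B) = {$}


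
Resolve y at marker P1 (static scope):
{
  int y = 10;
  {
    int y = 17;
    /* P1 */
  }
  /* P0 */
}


y declared in the same block as P1
y = 17


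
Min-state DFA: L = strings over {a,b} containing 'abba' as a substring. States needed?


KMP-style automaton: 4 progress states + 1 absorbing accept = 5
Minimal DFA: 5 states


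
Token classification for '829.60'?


Pattern: digits with a decimal point
Type: FLOAT_LITERAL


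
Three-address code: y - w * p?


Break into single-operator statements:
t1 = w * p
t2 = y - t1


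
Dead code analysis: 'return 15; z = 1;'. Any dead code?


statement follows a return and is unreachable
Dead: 'z = 1'


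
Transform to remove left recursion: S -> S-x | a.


Left-recursive alternatives: S-x; non-recursive: a
Introduce S': S -> aS', S' -> -xS' | ε


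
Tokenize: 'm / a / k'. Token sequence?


Scan left to right, longest-match per lexeme
Tokens: ID(m), OP(/), ID(a), OP(/), ID(k)


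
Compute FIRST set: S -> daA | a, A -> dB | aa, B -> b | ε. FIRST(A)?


Per alternative of A: FIRST(dB) = {d}; FIRST(aa) = {a}
FIRST(A) = {a, d}


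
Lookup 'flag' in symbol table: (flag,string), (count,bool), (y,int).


Lookup 'flag' → type string


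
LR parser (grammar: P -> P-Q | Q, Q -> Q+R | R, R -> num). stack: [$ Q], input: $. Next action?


lookahead ∉ {+} so Q won't extend; reduce P -> Q
Action: reduce (P -> Q)


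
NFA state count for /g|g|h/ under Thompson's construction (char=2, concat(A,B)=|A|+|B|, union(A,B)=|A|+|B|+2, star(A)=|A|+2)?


Syntax tree has 3 char leaf(s), 2 union(s), 0 star(s)
chars contribute 3×2 = 6; each union adds +2; each star adds +2
Total: 6 + 4 + 0 = 10 states


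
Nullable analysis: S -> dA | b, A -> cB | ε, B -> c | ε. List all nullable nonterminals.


A nonterminal is nullable iff some alternative derives ε (directly, or every symbol in it is nullable)
Nullable: {A, B}


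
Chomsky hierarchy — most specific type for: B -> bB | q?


Right-linear: every RHS is a terminal or a terminal followed by one nonterminal
Classification: Type 3 (Regular)


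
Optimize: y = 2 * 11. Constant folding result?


2 * 11 = 22 at compile time
Optimized: y = 22


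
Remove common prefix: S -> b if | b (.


Common prefix: 'b'
Factored: S -> b S', S' -> if | (


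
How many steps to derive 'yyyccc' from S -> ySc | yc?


Derivation: S => ySc => yyScc => yyyccc
Steps: 3


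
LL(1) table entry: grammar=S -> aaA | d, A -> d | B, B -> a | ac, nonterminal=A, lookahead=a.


For [A, a]: 'a' ∈ FIRST(B)
Entry: A -> B


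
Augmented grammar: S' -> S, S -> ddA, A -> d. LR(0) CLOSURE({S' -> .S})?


Start: S' -> .S
For each item with dot before a nonterminal B, add B -> .γ for every B-production
Closure: [S' -> .S, S -> .ddA]


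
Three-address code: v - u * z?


Break into single-operator statements:
t1 = u * z
t2 = v - t1


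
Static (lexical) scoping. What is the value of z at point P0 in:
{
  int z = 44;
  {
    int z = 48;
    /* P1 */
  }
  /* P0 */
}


z declared in the same block as P0
z = 44


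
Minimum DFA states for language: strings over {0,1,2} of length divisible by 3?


Track length mod 3: states 0..2, accept at 0
Minimal DFA: 3 states


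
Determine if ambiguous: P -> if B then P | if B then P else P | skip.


dangling else: 'if B then if B then skip else skip' parses two ways
Ambiguous


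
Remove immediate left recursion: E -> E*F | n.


Left-recursive alternatives: E*F; non-recursive: n
Introduce E': E -> nE', E' -> *FE' | ε


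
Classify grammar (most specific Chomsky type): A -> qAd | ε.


Single nonterminal LHS, but q^n d^n is not regular
Classification: Type 2 (Context-Free)


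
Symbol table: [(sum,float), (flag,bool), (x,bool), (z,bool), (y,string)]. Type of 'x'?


Lookup 'x' → type bool


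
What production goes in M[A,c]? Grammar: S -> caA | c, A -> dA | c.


For [A, c]: 'c' ∈ FIRST(c)
Entry: A -> c


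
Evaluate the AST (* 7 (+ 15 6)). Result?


Evaluate inner: (+ 15 6) = 21
Evaluate root: (* 7 21) = 147
Result: 147


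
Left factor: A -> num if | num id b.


Common prefix: 'num'
Factored: A -> num A', A' -> if | id b


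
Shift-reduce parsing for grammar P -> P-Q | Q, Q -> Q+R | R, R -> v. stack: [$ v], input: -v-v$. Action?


'v' on top is the handle for R -> v
Action: reduce (R -> v)


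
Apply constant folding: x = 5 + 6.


5 + 6 = 11 at compile time
Optimized: x = 11


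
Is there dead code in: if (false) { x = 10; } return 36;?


condition is constant false, so the whole block is unreachable
Dead: 'if (false) { x = 10; }'


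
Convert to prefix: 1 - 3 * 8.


'*' binds tighter: tree is (- 1 (* 3 8))
Prefix: - 1 * 3 8


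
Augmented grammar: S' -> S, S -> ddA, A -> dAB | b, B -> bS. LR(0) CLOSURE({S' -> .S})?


Start: S' -> .S
For each item with dot before a nonterminal B, add B -> .γ for every B-production
Closure: [S' -> .S, S -> .ddA]


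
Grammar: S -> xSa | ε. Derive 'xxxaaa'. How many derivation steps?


Derivation: S => xSa => xxSaa => xxxSaaa => xxxaaa
Steps: 4


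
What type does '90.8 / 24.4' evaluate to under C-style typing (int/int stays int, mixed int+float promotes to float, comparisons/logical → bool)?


Operand types: float / float
Rule: mixed int/float promotes to float; int/int stays int
Result type: float


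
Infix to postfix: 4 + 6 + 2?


Left to right (same or higher precedence on left)
Postfix: 4 6 + 2 +


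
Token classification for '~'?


Pattern: operator symbol
Type: OPERATOR


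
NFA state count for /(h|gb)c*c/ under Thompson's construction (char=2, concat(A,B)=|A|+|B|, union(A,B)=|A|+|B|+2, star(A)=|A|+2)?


Syntax tree has 5 char leaf(s), 1 union(s), 1 star(s)
chars contribute 5×2 = 10; each union adds +2; each star adds +2
Total: 10 + 2 + 2 = 14 states


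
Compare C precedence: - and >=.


'-' is additive (level 9); '>=' is relational (level 7)
Higher level binds tighter
'-' has higher precedence than '>='


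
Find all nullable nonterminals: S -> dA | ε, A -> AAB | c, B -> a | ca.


A nonterminal is nullable iff some alternative derives ε (directly, or every symbol in it is nullable)
Nullable: {S}


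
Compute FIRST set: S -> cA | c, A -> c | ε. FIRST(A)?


Per alternative of A: FIRST(c) = {c}; FIRST(ε) = {ε}
FIRST(A) = {c, ε}


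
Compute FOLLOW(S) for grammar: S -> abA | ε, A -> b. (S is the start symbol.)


$ ∈ FOLLOW(S). For each A -> αBβ: add FIRST(β)\{ε} to FOLLOW(B); if β nullable, add FOLLOW(A).
FOLLOW(S) = {$}


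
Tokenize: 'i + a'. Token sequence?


Scan left to right, longest-match per lexeme
Tokens: ID(i), OP(+), ID(a)


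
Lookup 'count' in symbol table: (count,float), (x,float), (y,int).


Lookup 'count' → type float


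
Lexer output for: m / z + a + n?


Scan left to right, longest-match per lexeme
Tokens: ID(m), OP(/), ID(z), OP(+), ID(a), OP(+), ID(n)


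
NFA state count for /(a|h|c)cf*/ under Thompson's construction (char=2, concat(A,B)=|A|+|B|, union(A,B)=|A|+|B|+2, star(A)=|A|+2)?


Syntax tree has 5 char leaf(s), 2 union(s), 1 star(s)
chars contribute 5×2 = 10; each union adds +2; each star adds +2
Total: 10 + 4 + 2 = 16 states


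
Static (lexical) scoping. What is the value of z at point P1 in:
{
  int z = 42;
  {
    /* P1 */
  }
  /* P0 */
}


P1's block does not declare z; resolves to the enclosing declaration at depth 0
z = 42


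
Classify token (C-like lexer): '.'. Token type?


Pattern: operator symbol
Type: OPERATOR


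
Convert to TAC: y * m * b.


Break into single-operator statements:
t1 = y * m
t2 = t1 * b


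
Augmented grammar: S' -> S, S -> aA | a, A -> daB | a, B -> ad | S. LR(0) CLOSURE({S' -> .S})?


Start: S' -> .S
For each item with dot before a nonterminal B, add B -> .γ for every B-production
Closure: [S' -> .S, S -> .aA, S -> .a]


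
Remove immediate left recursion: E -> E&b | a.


Left-recursive alternatives: E&b; non-recursive: a
Introduce E': E -> aE', E' -> &bE' | ε


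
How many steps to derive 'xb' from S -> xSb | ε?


Derivation: S => xSb => xb
Steps: 2


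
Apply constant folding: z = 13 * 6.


13 * 6 = 78 at compile time
Optimized: z = 78


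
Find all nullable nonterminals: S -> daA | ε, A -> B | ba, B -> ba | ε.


A nonterminal is nullable iff some alternative derives ε (directly, or every symbol in it is nullable)
Nullable: {A, B, S}


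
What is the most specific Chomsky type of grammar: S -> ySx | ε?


Single nonterminal LHS, but y^n x^n is not regular
Classification: Type 2 (Context-Free)


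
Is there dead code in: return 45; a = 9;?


statement follows a return and is unreachable
Dead: 'a = 9'


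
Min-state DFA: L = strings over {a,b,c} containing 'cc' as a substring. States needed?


KMP-style automaton: 2 progress states + 1 absorbing accept = 3
Minimal DFA: 3 states


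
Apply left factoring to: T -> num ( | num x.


Common prefix: 'num'
Factored: T -> num T', T' -> ( | x


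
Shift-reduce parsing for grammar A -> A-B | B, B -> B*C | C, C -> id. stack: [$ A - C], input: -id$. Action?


'C' (not preceded by B*) is the handle for B -> C
Action: reduce (B -> C)


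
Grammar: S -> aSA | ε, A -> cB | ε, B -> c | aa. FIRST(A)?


Per alternative of A: FIRST(cB) = {c}; FIRST(ε) = {ε}
FIRST(A) = {c, ε}


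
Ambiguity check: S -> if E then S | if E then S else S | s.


dangling else: 'if E then if E then s else s' parses two ways
Ambiguous


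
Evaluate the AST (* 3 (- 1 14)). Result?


Evaluate inner: (- 1 14) = -13
Evaluate root: (* 3 -13) = -39
Result: -39


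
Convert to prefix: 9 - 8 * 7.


'*' binds tighter: tree is (- 9 (* 8 7))
Prefix: - 9 * 8 7


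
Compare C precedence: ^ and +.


'+' is additive (level 9); '^' is bitwise XOR (level 4)
Higher level binds tighter
'+' has higher precedence than '^'


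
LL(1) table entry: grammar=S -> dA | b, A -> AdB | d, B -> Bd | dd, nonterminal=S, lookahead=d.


For [S, d]: 'd' ∈ FIRST(dA)
Entry: S -> dA


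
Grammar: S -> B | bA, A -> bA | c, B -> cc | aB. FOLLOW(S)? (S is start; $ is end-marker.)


$ ∈ FOLLOW(S). For each A -> αBβ: add FIRST(β)\{ε} to FOLLOW(B); if β nullable, add FOLLOW(A).
FOLLOW(S) = {$}


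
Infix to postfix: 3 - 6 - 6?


Left to right (same or higher precedence on left)
Postfix: 3 6 - 6 -


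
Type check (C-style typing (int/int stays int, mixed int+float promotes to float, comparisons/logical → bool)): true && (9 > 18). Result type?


Operand types: bool && bool
Rule: logical operators take bool operands and yield bool
Result type: bool


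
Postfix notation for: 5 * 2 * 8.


Left to right (same or higher precedence on left)
Postfix: 5 2 * 8 *


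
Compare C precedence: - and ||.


'-' is additive (level 9); '||' is logical OR (level 1)
Higher level binds tighter
'-' has higher precedence than '||'


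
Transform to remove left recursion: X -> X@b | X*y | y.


Left-recursive alternatives: X@b, X*y; non-recursive: y
Introduce X': X -> yX', X' -> @bX' | *yX' | ε


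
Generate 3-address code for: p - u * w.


Break into single-operator statements:
t1 = u * w
t2 = p - t1


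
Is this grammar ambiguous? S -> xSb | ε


balanced x^n…b^n: each string has a unique parse
Unambiguous


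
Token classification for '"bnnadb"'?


Pattern: double-quoted sequence
Type: STRING_LITERAL


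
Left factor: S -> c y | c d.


Common prefix: 'c'
Factored: S -> c S', S' -> y | d


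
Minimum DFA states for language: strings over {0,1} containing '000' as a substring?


KMP-style automaton: 3 progress states + 1 absorbing accept = 4
Minimal DFA: 4 states


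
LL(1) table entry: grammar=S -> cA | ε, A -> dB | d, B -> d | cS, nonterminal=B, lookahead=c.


For [B, c]: 'c' ∈ FIRST(cS)
Entry: B -> cS


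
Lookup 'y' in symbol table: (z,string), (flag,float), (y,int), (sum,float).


Lookup 'y' → type int


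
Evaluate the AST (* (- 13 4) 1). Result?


Evaluate inner: (- 13 4) = 9
Evaluate root: (* 9 1) = 9
Result: 9


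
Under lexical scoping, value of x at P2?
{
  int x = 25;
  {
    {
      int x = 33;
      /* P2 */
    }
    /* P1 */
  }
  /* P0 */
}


x declared in the same block as P2
x = 33


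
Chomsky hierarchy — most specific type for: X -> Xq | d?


Left-linear: every RHS is a terminal or one nonterminal followed by a terminal
Classification: Type 3 (Regular)


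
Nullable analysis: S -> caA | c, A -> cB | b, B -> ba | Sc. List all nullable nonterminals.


A nonterminal is nullable iff some alternative derives ε (directly, or every symbol in it is nullable)
Nullable: {}


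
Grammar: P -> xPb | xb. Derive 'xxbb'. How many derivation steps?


Derivation: P => xPb => xxbb
Steps: 2


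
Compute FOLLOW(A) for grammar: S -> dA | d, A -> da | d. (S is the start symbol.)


$ ∈ FOLLOW(S). For each A -> αBβ: add FIRST(β)\{ε} to FOLLOW(B); if β nullable, add FOLLOW(A).
FOLLOW(A) = {$}


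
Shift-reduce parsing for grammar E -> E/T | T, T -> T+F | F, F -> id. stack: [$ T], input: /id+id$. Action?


lookahead ∉ {+} so T won't extend; reduce E -> T
Action: reduce (E -> T)


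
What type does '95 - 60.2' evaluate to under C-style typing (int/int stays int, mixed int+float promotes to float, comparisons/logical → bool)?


Operand types: int - float
Rule: mixed int/float promotes to float; int/int stays int
Result type: float


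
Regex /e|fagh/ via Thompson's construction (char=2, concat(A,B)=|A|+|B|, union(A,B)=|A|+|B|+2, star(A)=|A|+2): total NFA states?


Syntax tree has 5 char leaf(s), 1 union(s), 0 star(s)
chars contribute 5×2 = 10; each union adds +2; each star adds +2
Total: 10 + 2 + 0 = 12 states


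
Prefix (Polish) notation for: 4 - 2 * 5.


'*' binds tighter: tree is (- 4 (* 2 5))
Prefix: - 4 * 2 5


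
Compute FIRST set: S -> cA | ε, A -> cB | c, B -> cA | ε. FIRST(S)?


Per alternative of S: FIRST(cA) = {c}; FIRST(ε) = {ε}
FIRST(S) = {c, ε}


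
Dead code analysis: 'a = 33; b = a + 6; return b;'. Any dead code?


a is read by b's definition; b is returned
No dead code


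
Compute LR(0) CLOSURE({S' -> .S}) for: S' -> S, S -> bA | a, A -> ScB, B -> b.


Start: S' -> .S
For each item with dot before a nonterminal B, add B -> .γ for every B-production
Closure: [S' -> .S, S -> .bA, S -> .a]


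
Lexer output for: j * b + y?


Scan left to right, longest-match per lexeme
Tokens: ID(j), OP(*), ID(b), OP(+), ID(y)


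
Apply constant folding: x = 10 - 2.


10 - 2 = 8 at compile time
Optimized: x = 8


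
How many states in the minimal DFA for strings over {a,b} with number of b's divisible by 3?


Track (count of b) mod 3: states 0..2, accept at 0
Minimal DFA: 3 states


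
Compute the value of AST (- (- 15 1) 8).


Evaluate inner: (- 15 1) = 14
Evaluate root: (- 14 8) = 6
Result: 6


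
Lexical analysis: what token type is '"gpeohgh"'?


Pattern: double-quoted sequence
Type: STRING_LITERAL


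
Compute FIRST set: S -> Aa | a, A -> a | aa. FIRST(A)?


Per alternative of A: FIRST(a) = {a}; FIRST(aa) = {a}
FIRST(A) = {a}


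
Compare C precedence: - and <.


'-' is additive (level 9); '<' is relational (level 7)
Higher level binds tighter
'-' has higher precedence than '<'


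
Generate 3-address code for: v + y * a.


Break into single-operator statements:
t1 = y * a
t2 = v + t1


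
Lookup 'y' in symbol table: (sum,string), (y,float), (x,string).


Lookup 'y' → type float


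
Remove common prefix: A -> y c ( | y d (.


Common prefix: 'y'
Factored: A -> y A', A' -> c ( | d (


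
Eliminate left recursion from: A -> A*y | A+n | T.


Left-recursive alternatives: A*y, A+n; non-recursive: T
Introduce A': A -> TA', A' -> *yA' | +nA' | ε


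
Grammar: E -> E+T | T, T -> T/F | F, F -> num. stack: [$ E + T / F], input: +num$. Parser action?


handle 'T/F' on top
Action: reduce (T -> T/F)


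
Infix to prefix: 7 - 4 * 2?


'*' binds tighter: tree is (- 7 (* 4 2))
Prefix: - 7 * 4 2


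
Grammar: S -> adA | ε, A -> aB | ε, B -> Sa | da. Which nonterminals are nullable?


A nonterminal is nullable iff some alternative derives ε (directly, or every symbol in it is nullable)
Nullable: {A, S}


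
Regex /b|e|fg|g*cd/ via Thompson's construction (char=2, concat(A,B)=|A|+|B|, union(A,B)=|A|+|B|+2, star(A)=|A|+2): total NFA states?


Syntax tree has 7 char leaf(s), 3 union(s), 1 star(s)
chars contribute 7×2 = 14; each union adds +2; each star adds +2
Total: 14 + 6 + 2 = 22 states


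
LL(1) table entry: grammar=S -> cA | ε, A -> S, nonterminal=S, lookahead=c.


For [S, c]: 'c' ∈ FIRST(cA)
Entry: S -> cA


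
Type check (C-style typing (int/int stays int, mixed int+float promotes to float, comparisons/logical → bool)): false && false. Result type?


Operand types: bool && bool
Rule: logical operators take bool operands and yield bool
Result type: bool


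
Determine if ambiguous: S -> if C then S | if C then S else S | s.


dangling else: 'if C then if C then s else s' parses two ways
Ambiguous


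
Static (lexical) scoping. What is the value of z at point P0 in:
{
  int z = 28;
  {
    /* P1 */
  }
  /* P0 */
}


z declared in the same block as P0
z = 28


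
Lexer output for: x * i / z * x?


Scan left to right, longest-match per lexeme
Tokens: ID(x), OP(*), ID(i), OP(/), ID(z), OP(*), ID(x)


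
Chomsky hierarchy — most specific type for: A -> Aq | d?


Left-linear: every RHS is a terminal or one nonterminal followed by a terminal
Classification: Type 3 (Regular)


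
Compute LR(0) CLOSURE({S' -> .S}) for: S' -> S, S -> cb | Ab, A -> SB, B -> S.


Start: S' -> .S
For each item with dot before a nonterminal B, add B -> .γ for every B-production
Closure: [S' -> .S, S -> .cb, S -> .Ab, A -> .SB]


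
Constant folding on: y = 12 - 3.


12 - 3 = 9 at compile time
Optimized: y = 9


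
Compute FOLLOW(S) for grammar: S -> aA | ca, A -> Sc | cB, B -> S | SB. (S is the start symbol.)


$ ∈ FOLLOW(S). For each A -> αBβ: add FIRST(β)\{ε} to FOLLOW(B); if β nullable, add FOLLOW(A).
FOLLOW(S) = {$, a, c}


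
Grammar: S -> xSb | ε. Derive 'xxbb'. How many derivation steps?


Derivation: S => xSb => xxSbb => xxbb
Steps: 3


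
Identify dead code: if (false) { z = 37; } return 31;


condition is constant false, so the whole block is unreachable
Dead: 'if (false) { z = 37; }'


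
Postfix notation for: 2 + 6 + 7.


Left to right (same or higher precedence on left)
Postfix: 2 6 + 7 +


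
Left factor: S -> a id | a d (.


Common prefix: 'a'
Factored: S -> a S', S' -> id | d (


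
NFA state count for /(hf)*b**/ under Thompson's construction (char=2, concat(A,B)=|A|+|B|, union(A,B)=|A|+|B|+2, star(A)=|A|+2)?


Syntax tree has 3 char leaf(s), 0 union(s), 3 star(s)
chars contribute 3×2 = 6; each union adds +2; each star adds +2
Total: 6 + 0 + 6 = 12 states


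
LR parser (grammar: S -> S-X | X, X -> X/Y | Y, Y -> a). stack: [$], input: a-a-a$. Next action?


no handle on stack; shift 'a'
Action: shift


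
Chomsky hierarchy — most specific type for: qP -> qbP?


LHS has context (more than one symbol) and |LHS| ≤ |RHS|
Classification: Type 1 (Context-Sensitive)


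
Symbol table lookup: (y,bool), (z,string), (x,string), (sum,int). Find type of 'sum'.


Lookup 'sum' → type int


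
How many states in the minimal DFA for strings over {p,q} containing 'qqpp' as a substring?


KMP-style automaton: 4 progress states + 1 absorbing accept = 5
Minimal DFA: 5 states


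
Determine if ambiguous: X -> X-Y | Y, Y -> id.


precedence layered via separate nonterminal Y: deterministic
Unambiguous


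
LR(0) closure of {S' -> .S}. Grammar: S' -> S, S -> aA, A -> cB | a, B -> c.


Start: S' -> .S
For each item with dot before a nonterminal B, add B -> .γ for every B-production
Closure: [S' -> .S, S -> .aA]


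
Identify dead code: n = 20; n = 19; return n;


first assignment to n is overwritten before any read
Dead: 'n = 20'


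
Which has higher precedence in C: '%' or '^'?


'%' is multiplicative (level 10); '^' is bitwise XOR (level 4)
Higher level binds tighter
'%' has higher precedence than '^'


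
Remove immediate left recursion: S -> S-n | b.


Left-recursive alternatives: S-n; non-recursive: b
Introduce S': S -> bS', S' -> -nS' | ε


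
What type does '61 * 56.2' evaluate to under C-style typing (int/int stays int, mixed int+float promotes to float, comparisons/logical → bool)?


Operand types: int * float
Rule: mixed int/float promotes to float; int/int stays int
Result type: float


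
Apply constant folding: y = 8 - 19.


8 - 19 = -11 at compile time
Optimized: y = -11


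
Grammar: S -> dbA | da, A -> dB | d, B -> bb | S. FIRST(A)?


Per alternative of A: FIRST(dB) = {d}; FIRST(d) = {d}
FIRST(A) = {d}


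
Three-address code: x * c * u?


Break into single-operator statements:
t1 = x * c
t2 = t1 * u


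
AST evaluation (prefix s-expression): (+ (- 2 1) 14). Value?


Evaluate inner: (- 2 1) = 1
Evaluate root: (+ 1 14) = 15
Result: 15


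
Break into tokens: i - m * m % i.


Scan left to right, longest-match per lexeme
Tokens: ID(i), OP(-), ID(m), OP(*), ID(m), OP(%), ID(i)


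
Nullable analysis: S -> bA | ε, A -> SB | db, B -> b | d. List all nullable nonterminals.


A nonterminal is nullable iff some alternative derives ε (directly, or every symbol in it is nullable)
Nullable: {S}


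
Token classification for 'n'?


Pattern: letter/underscore followed by alphanumerics, not a keyword
Type: IDENTIFIER


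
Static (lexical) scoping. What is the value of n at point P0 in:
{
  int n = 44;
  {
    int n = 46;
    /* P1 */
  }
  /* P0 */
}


n declared in the same block as P0
n = 44


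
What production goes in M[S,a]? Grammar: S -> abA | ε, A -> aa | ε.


For [S, a]: 'a' ∈ FIRST(abA)
Entry: S -> abA


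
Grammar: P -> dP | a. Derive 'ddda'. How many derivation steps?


Derivation: P => dP => ddP => dddP => ddda
Steps: 4


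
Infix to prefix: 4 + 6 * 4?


'*' binds tighter: tree is (+ 4 (* 6 4))
Prefix: + 4 * 6 4


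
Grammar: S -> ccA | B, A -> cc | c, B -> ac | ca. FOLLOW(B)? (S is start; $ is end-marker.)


$ ∈ FOLLOW(S). For each A -> αBβ: add FIRST(β)\{ε} to FOLLOW(B); if β nullable, add FOLLOW(A).
FOLLOW(B) = {$}


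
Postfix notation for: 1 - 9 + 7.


Left to right (same or higher precedence on left)
Postfix: 1 9 - 7 +
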